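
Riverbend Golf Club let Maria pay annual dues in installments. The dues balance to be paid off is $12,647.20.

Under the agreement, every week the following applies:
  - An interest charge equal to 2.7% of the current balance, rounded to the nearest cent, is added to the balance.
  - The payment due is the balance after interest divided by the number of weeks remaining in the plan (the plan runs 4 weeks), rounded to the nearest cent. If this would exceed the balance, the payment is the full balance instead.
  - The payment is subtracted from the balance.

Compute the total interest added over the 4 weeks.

$877.04

Week 1: opening $12,647.20; interest $341.47 → $12,988.67; payment $3,247.17; balance $9,741.50
Week 2: opening $9,741.50; interest $263.02 → $10,004.52; payment $3,334.84; balance $6,669.68
Week 3: opening $6,669.68; interest $180.08 → $6,849.76; payment $3,424.88; balance $3,424.88
Week 4: opening $3,424.88; interest $92.47 → $3,517.35; payment $3,517.35; balance $0.00
Total interest: $341.47 + $263.02 + $180.08 + $92.47 = $877.04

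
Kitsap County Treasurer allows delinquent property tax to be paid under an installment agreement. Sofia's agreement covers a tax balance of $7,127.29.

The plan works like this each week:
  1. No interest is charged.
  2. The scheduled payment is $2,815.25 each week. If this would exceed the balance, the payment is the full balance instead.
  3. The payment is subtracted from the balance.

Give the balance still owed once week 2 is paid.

$1,496.79

# | Opening | Payment | End bal
1 | $7,127.29 | $2,815.25 | $4,312.04
2 | $4,312.04 | $2,815.25 | $1,496.79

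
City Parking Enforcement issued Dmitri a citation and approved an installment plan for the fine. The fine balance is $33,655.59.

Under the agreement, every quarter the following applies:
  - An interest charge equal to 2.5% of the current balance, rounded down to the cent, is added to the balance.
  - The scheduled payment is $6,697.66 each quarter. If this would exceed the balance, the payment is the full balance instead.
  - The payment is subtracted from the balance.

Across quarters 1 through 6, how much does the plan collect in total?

$36,433.20

Quarter 1: $33,655.59 +$841.38 interest = $34,496.97; pay $6,697.66 → $27,799.31
Quarter 2: $27,799.31 +$694.98 interest = $28,494.29; pay $6,697.66 → $21,796.63
Quarter 3: $21,796.63 +$544.91 interest = $22,341.54; pay $6,697.66 → $15,643.88
Quarter 4: $15,643.88 +$391.09 interest = $16,034.97; pay $6,697.66 → $9,337.31
Quarter 5: $9,337.31 +$233.43 interest = $9,570.74; pay $6,697.66 → $2,873.08
Quarter 6: $2,873.08 +$71.82 interest = $2,944.90; pay $2,944.90 → $0.00
Total paid: $36,433.20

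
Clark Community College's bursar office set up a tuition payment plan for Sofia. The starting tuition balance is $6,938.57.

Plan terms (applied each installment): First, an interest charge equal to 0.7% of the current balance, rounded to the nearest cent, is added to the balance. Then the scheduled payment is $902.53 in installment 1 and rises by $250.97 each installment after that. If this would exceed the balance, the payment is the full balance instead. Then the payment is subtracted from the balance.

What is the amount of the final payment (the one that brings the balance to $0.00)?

$81.82

Installment 1: opening $6,938.57; interest $48.57 → $6,987.14; payment $902.53; balance $6,084.61
Installment 2: opening $6,084.61; interest $42.59 → $6,127.20; payment $1,153.50; balance $4,973.70
Installment 3: opening $4,973.70; interest $34.82 → $5,008.52; payment $1,404.47; balance $3,604.05
Installment 4: opening $3,604.05; interest $25.23 → $3,629.28; payment $1,655.44; balance $1,973.84
Installment 5: opening $1,973.84; interest $13.82 → $1,987.66; payment $1,906.41; balance $81.25
Installment 6: opening $81.25; interest $0.57 → $81.82; payment $81.82; balance $0.00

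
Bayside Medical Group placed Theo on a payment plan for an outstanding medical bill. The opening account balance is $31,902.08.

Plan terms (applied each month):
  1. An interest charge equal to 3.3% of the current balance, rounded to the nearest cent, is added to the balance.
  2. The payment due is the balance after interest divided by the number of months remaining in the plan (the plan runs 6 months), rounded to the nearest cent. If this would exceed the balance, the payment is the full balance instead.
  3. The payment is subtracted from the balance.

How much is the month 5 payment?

$6,254.16

# | Opening | Interest | Payment | End bal
1 | $31,902.08 | $1,052.77 | $5,492.48 | $27,462.37
2 | $27,462.37 | $906.26 | $5,673.73 | $22,694.90
3 | $22,694.90 | $748.93 | $5,860.96 | $17,582.87
4 | $17,582.87 | $580.23 | $6,054.37 | $12,108.73
5 | $12,108.73 | $399.59 | $6,254.16 | $6,254.16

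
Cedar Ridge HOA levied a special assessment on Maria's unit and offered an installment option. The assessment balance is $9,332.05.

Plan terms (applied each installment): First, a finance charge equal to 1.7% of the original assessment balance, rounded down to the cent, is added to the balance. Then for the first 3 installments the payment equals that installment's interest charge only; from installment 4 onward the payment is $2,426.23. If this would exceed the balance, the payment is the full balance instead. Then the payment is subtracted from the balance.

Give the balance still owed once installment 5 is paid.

$4,796.87

Installment 1: $9,332.05 +$158.64 interest = $9,490.69; pay $158.64 → $9,332.05
Installment 2: $9,332.05 +$158.64 interest = $9,490.69; pay $158.64 → $9,332.05
Installment 3: $9,332.05 +$158.64 interest = $9,490.69; pay $158.64 → $9,332.05
Installment 4: $9,332.05 +$158.64 interest = $9,490.69; pay $2,426.23 → $7,064.46
Installment 5: $7,064.46 +$158.64 interest = $7,223.10; pay $2,426.23 → $4,796.87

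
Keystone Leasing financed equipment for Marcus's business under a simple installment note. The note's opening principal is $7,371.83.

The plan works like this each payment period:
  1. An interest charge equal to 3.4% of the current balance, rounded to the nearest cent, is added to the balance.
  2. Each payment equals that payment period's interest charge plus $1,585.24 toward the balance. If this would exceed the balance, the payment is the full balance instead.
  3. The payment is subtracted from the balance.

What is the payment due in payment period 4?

Payment period 1: opening $7,371.83; interest $250.64 → $7,622.47; payment $1,835.88; balance $5,786.59
Payment period 2: opening $5,786.59; interest $196.74 → $5,983.33; payment $1,781.98; balance $4,201.35
Payment period 3: opening $4,201.35; interest $142.85 → $4,344.20; payment $1,728.09; balance $2,616.11
Payment period 4: opening $2,616.11; interest $88.95 → $2,705.06; payment $1,674.19; balance $1,030.87

$1,674.19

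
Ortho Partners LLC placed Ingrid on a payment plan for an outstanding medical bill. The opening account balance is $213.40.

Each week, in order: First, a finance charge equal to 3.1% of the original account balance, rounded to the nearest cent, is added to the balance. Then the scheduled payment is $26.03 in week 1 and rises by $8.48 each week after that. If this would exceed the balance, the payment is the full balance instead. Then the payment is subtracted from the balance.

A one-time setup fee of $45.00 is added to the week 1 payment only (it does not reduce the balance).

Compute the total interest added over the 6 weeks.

$39.72

# | Opening | Interest | Payment | Fee | End bal
1 | $213.40 | $6.62 | $26.03 | $45.00 | $193.99
2 | $193.99 | $6.62 | $34.51 | — | $166.10
3 | $166.10 | $6.62 | $42.99 | — | $129.73
4 | $129.73 | $6.62 | $51.47 | — | $84.88
5 | $84.88 | $6.62 | $59.95 | — | $31.55
6 | $31.55 | $6.62 | $38.17 | — | $0.00
Total interest: $6.62 + $6.62 + $6.62 + $6.62 + $6.62 + $6.62 = $39.72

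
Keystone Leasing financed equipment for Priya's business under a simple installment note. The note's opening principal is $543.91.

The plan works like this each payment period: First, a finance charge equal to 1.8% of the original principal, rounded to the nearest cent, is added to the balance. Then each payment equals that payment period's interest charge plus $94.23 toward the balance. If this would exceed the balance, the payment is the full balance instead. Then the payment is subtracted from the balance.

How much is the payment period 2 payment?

$104.02

Payment period 1: opening $543.91; interest $9.79 → $553.70; payment $104.02; balance $449.68
Payment period 2: opening $449.68; interest $9.79 → $459.47; payment $104.02; balance $355.45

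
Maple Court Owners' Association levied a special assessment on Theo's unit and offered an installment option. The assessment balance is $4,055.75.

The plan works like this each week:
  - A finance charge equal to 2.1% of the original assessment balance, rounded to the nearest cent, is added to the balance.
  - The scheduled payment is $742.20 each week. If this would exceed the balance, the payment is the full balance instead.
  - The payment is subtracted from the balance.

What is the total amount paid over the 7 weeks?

Week 1: $4,055.75 +$85.17 interest = $4,140.92; pay $742.20 → $3,398.72
Week 2: $3,398.72 +$85.17 interest = $3,483.89; pay $742.20 → $2,741.69
Week 3: $2,741.69 +$85.17 interest = $2,826.86; pay $742.20 → $2,084.66
Week 4: $2,084.66 +$85.17 interest = $2,169.83; pay $742.20 → $1,427.63
Week 5: $1,427.63 +$85.17 interest = $1,512.80; pay $742.20 → $770.60
Week 6: $770.60 +$85.17 interest = $855.77; pay $742.20 → $113.57
Week 7: $113.57 +$85.17 interest = $198.74; pay $198.74 → $0.00
Total paid: $4,651.94

$4,651.94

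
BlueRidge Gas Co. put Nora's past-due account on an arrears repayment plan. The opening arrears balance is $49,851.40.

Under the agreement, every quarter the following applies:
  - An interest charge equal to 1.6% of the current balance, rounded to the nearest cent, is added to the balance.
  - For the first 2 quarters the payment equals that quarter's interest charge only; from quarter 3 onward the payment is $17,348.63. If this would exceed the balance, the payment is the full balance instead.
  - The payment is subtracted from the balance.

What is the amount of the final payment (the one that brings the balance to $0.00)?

$16,748.32

Quarter 1: opening $49,851.40; interest $797.62 → $50,649.02; payment $797.62; balance $49,851.40
Quarter 2: opening $49,851.40; interest $797.62 → $50,649.02; payment $797.62; balance $49,851.40
Quarter 3: opening $49,851.40; interest $797.62 → $50,649.02; payment $17,348.63; balance $33,300.39
Quarter 4: opening $33,300.39; interest $532.81 → $33,833.20; payment $17,348.63; balance $16,484.57
Quarter 5: opening $16,484.57; interest $263.75 → $16,748.32; payment $16,748.32; balance $0.00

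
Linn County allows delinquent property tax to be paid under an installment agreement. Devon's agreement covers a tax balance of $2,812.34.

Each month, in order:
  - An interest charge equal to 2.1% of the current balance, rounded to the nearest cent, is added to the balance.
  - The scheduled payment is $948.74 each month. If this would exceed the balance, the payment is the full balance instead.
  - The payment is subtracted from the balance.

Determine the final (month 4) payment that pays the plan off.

$88.68

# | Opening | Interest | Payment | End bal
1 | $2,812.34 | $59.06 | $948.74 | $1,922.66
2 | $1,922.66 | $40.38 | $948.74 | $1,014.30
3 | $1,014.30 | $21.30 | $948.74 | $86.86
4 | $86.86 | $1.82 | $88.68 | $0.00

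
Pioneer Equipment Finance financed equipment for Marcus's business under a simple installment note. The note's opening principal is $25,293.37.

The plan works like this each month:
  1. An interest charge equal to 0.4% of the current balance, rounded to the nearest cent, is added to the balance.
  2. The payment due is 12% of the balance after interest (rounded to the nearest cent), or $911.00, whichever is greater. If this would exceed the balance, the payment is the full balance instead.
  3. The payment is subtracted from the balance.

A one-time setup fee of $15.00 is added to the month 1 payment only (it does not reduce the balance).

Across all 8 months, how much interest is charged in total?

# | Opening | Interest | Payment | Fee | End bal
1 | $25,293.37 | $101.17 | $3,047.34 | $15.00 | $22,347.20
2 | $22,347.20 | $89.39 | $2,692.39 | — | $19,744.20
3 | $19,744.20 | $78.98 | $2,378.78 | — | $17,444.40
4 | $17,444.40 | $69.78 | $2,101.70 | — | $15,412.48
5 | $15,412.48 | $61.65 | $1,856.90 | — | $13,617.23
6 | $13,617.23 | $54.47 | $1,640.60 | — | $12,031.10
7 | $12,031.10 | $48.12 | $1,449.51 | — | $10,629.71
8 | $10,629.71 | $42.52 | $1,280.67 | — | $9,391.56
Total interest: $101.17 + $89.39 + $78.98 + $69.78 + $61.65 + $54.47 + $48.12 + $42.52 = $546.08

$546.08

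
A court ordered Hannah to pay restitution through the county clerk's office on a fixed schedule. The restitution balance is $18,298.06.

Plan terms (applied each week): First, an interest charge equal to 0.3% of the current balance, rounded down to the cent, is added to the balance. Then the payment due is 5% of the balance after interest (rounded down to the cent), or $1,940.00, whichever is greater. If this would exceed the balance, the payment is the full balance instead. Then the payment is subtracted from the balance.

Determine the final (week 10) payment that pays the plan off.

Week 1: opening $18,298.06; interest $54.89 → $18,352.95; payment $1,940.00; balance $16,412.95
Week 2: opening $16,412.95; interest $49.23 → $16,462.18; payment $1,940.00; balance $14,522.18
Week 3: opening $14,522.18; interest $43.56 → $14,565.74; payment $1,940.00; balance $12,625.74
Week 4: opening $12,625.74; interest $37.87 → $12,663.61; payment $1,940.00; balance $10,723.61
Week 5: opening $10,723.61; interest $32.17 → $10,755.78; payment $1,940.00; balance $8,815.78
Week 6: opening $8,815.78; interest $26.44 → $8,842.22; payment $1,940.00; balance $6,902.22
Week 7: opening $6,902.22; interest $20.70 → $6,922.92; payment $1,940.00; balance $4,982.92
Week 8: opening $4,982.92; interest $14.94 → $4,997.86; payment $1,940.00; balance $3,057.86
Week 9: opening $3,057.86; interest $9.17 → $3,067.03; payment $1,940.00; balance $1,127.03
Week 10: opening $1,127.03; interest $3.38 → $1,130.41; payment $1,130.41; balance $0.00

$1,130.41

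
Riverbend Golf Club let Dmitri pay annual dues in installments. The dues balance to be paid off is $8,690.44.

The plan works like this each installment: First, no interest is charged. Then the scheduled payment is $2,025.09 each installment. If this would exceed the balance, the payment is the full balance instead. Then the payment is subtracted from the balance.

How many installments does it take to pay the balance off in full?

5

# | Opening | Payment | End bal
1 | $8,690.44 | $2,025.09 | $6,665.35
2 | $6,665.35 | $2,025.09 | $4,640.26
3 | $4,640.26 | $2,025.09 | $2,615.17
4 | $2,615.17 | $2,025.09 | $590.08
5 | $590.08 | $590.08 | $0.00
Balance reaches $0.00 in installment 5.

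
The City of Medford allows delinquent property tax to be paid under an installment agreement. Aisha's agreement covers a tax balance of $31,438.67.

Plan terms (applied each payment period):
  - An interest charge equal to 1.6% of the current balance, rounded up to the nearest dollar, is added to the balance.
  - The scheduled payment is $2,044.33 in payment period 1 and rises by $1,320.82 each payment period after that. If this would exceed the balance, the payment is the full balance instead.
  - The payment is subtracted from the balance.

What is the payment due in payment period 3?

$4,685.97

Payment period 1: $31,438.67 +$504.00 interest = $31,942.67; pay $2,044.33 → $29,898.34
Payment period 2: $29,898.34 +$479.00 interest = $30,377.34; pay $3,365.15 → $27,012.19
Payment period 3: $27,012.19 +$433.00 interest = $27,445.19; pay $4,685.97 → $22,759.22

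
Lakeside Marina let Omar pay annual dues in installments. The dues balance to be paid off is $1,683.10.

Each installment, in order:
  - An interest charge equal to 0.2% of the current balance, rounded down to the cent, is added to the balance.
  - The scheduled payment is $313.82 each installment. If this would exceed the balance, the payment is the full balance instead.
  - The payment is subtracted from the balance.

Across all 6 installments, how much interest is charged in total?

$10.82

Installment 1: $1,683.10 +$3.36 interest = $1,686.46; pay $313.82 → $1,372.64
Installment 2: $1,372.64 +$2.74 interest = $1,375.38; pay $313.82 → $1,061.56
Installment 3: $1,061.56 +$2.12 interest = $1,063.68; pay $313.82 → $749.86
Installment 4: $749.86 +$1.49 interest = $751.35; pay $313.82 → $437.53
Installment 5: $437.53 +$0.87 interest = $438.40; pay $313.82 → $124.58
Installment 6: $124.58 +$0.24 interest = $124.82; pay $124.82 → $0.00
Total interest: $3.36 + $2.74 + $2.12 + $1.49 + $0.87 + $0.24 = $10.82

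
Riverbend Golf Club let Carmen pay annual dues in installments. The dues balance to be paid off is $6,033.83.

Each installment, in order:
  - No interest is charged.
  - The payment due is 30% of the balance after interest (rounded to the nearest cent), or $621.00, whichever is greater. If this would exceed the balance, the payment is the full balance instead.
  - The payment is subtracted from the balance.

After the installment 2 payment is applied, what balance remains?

# | Opening | Payment | End bal
1 | $6,033.83 | $1,810.15 | $4,223.68
2 | $4,223.68 | $1,267.10 | $2,956.58

$2,956.58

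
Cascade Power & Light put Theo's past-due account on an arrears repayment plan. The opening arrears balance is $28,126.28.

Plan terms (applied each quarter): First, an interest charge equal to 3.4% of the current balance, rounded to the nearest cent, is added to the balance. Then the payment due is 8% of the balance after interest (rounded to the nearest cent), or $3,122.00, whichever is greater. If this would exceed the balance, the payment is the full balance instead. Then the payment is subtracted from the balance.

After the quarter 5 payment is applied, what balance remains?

$16,535.94

Quarter 1: opening $28,126.28; interest $956.29 → $29,082.57; payment $3,122.00; balance $25,960.57
Quarter 2: opening $25,960.57; interest $882.66 → $26,843.23; payment $3,122.00; balance $23,721.23
Quarter 3: opening $23,721.23; interest $806.52 → $24,527.75; payment $3,122.00; balance $21,405.75
Quarter 4: opening $21,405.75; interest $727.80 → $22,133.55; payment $3,122.00; balance $19,011.55
Quarter 5: opening $19,011.55; interest $646.39 → $19,657.94; payment $3,122.00; balance $16,535.94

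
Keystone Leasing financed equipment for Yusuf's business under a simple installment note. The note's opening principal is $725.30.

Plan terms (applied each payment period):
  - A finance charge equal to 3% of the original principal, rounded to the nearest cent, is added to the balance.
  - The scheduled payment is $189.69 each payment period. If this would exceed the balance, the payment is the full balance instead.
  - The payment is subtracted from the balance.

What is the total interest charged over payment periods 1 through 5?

Payment period 1: $725.30 +$21.76 interest = $747.06; pay $189.69 → $557.37
Payment period 2: $557.37 +$21.76 interest = $579.13; pay $189.69 → $389.44
Payment period 3: $389.44 +$21.76 interest = $411.20; pay $189.69 → $221.51
Payment period 4: $221.51 +$21.76 interest = $243.27; pay $189.69 → $53.58
Payment period 5: $53.58 +$21.76 interest = $75.34; pay $75.34 → $0.00
Total interest: $21.76 + $21.76 + $21.76 + $21.76 + $21.76 = $108.80

$108.80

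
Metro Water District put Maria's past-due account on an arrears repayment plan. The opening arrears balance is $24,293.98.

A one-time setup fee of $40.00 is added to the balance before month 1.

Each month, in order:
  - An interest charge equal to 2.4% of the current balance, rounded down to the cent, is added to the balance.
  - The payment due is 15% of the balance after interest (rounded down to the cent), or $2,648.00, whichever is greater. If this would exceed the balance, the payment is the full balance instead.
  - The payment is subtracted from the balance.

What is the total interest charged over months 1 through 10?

$3,043.25

Month 1: $24,333.98 +$584.01 interest = $24,917.99; pay $3,737.69 → $21,180.30
Month 2: $21,180.30 +$508.32 interest = $21,688.62; pay $3,253.29 → $18,435.33
Month 3: $18,435.33 +$442.44 interest = $18,877.77; pay $2,831.66 → $16,046.11
Month 4: $16,046.11 +$385.10 interest = $16,431.21; pay $2,648.00 → $13,783.21
Month 5: $13,783.21 +$330.79 interest = $14,114.00; pay $2,648.00 → $11,466.00
Month 6: $11,466.00 +$275.18 interest = $11,741.18; pay $2,648.00 → $9,093.18
Month 7: $9,093.18 +$218.23 interest = $9,311.41; pay $2,648.00 → $6,663.41
Month 8: $6,663.41 +$159.92 interest = $6,823.33; pay $2,648.00 → $4,175.33
Month 9: $4,175.33 +$100.20 interest = $4,275.53; pay $2,648.00 → $1,627.53
Month 10: $1,627.53 +$39.06 interest = $1,666.59; pay $1,666.59 → $0.00
Total interest: $584.01 + $508.32 + $442.44 + $385.10 + $330.79 + $275.18 + $218.23 + $159.92 + $100.20 + $39.06 = $3,043.25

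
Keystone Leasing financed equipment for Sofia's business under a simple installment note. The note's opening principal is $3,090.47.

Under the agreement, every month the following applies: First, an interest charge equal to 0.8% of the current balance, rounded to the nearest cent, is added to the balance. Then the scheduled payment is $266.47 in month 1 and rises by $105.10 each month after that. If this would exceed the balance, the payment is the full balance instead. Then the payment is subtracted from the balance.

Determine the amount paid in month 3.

Month 1: opening $3,090.47; interest $24.72 → $3,115.19; payment $266.47; balance $2,848.72
Month 2: opening $2,848.72; interest $22.79 → $2,871.51; payment $371.57; balance $2,499.94
Month 3: opening $2,499.94; interest $20.00 → $2,519.94; payment $476.67; balance $2,043.27

$476.67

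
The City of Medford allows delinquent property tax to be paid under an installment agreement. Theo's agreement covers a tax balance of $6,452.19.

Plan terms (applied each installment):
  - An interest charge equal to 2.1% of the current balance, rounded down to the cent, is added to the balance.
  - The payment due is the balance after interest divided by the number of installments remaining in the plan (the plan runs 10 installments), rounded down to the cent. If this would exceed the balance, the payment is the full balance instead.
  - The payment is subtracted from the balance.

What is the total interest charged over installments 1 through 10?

$794.15

Installment 1: opening $6,452.19; interest $135.49 → $6,587.68; payment $658.76; balance $5,928.92
Installment 2: opening $5,928.92; interest $124.50 → $6,053.42; payment $672.60; balance $5,380.82
Installment 3: opening $5,380.82; interest $112.99 → $5,493.81; payment $686.72; balance $4,807.09
Installment 4: opening $4,807.09; interest $100.94 → $4,908.03; payment $701.14; balance $4,206.89
Installment 5: opening $4,206.89; interest $88.34 → $4,295.23; payment $715.87; balance $3,579.36
Installment 6: opening $3,579.36; interest $75.16 → $3,654.52; payment $730.90; balance $2,923.62
Installment 7: opening $2,923.62; interest $61.39 → $2,985.01; payment $746.25; balance $2,238.76
Installment 8: opening $2,238.76; interest $47.01 → $2,285.77; payment $761.92; balance $1,523.85
Installment 9: opening $1,523.85; interest $32.00 → $1,555.85; payment $777.92; balance $777.93
Installment 10: opening $777.93; interest $16.33 → $794.26; payment $794.26; balance $0.00
Total interest: $135.49 + $124.50 + $112.99 + $100.94 + $88.34 + $75.16 + $61.39 + $47.01 + $32.00 + $16.33 = $794.15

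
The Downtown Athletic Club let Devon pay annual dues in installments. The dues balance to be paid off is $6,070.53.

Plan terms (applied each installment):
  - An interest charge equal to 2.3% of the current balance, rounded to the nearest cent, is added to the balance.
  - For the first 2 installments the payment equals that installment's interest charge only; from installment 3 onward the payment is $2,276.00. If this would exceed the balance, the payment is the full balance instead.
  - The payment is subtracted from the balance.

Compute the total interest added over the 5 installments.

$549.57

Installment 1: opening $6,070.53; interest $139.62 → $6,210.15; payment $139.62; balance $6,070.53
Installment 2: opening $6,070.53; interest $139.62 → $6,210.15; payment $139.62; balance $6,070.53
Installment 3: opening $6,070.53; interest $139.62 → $6,210.15; payment $2,276.00; balance $3,934.15
Installment 4: opening $3,934.15; interest $90.49 → $4,024.64; payment $2,276.00; balance $1,748.64
Installment 5: opening $1,748.64; interest $40.22 → $1,788.86; payment $1,788.86; balance $0.00
Total interest: $139.62 + $139.62 + $139.62 + $90.49 + $40.22 = $549.57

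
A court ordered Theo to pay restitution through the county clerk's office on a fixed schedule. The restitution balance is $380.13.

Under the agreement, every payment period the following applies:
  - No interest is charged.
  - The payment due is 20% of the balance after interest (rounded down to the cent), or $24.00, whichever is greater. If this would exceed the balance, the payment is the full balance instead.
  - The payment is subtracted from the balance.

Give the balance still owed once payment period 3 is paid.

Payment period 1: $380.13 − $76.02 → $304.11
Payment period 2: $304.11 − $60.82 → $243.29
Payment period 3: $243.29 − $48.65 → $194.64

$194.64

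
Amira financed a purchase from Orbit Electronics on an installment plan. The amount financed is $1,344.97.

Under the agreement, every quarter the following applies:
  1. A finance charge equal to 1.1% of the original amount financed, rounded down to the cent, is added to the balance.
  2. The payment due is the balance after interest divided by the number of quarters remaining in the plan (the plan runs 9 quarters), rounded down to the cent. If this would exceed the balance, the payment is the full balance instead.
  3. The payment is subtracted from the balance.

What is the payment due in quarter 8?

Quarter 1: opening $1,344.97; interest $14.79 → $1,359.76; payment $151.08; balance $1,208.68
Quarter 2: opening $1,208.68; interest $14.79 → $1,223.47; payment $152.93; balance $1,070.54
Quarter 3: opening $1,070.54; interest $14.79 → $1,085.33; payment $155.04; balance $930.29
Quarter 4: opening $930.29; interest $14.79 → $945.08; payment $157.51; balance $787.57
Quarter 5: opening $787.57; interest $14.79 → $802.36; payment $160.47; balance $641.89
Quarter 6: opening $641.89; interest $14.79 → $656.68; payment $164.17; balance $492.51
Quarter 7: opening $492.51; interest $14.79 → $507.30; payment $169.10; balance $338.20
Quarter 8: opening $338.20; interest $14.79 → $352.99; payment $176.49; balance $176.50

$176.49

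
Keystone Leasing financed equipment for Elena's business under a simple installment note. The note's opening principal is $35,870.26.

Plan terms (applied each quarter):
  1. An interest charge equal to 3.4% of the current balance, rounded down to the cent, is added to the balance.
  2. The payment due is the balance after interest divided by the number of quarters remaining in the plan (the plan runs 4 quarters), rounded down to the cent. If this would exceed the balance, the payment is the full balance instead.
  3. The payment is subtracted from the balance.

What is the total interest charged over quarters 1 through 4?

Quarter 1: $35,870.26 +$1,219.58 interest = $37,089.84; pay $9,272.46 → $27,817.38
Quarter 2: $27,817.38 +$945.79 interest = $28,763.17; pay $9,587.72 → $19,175.45
Quarter 3: $19,175.45 +$651.96 interest = $19,827.41; pay $9,913.70 → $9,913.71
Quarter 4: $9,913.71 +$337.06 interest = $10,250.77; pay $10,250.77 → $0.00
Total interest: $1,219.58 + $945.79 + $651.96 + $337.06 = $3,154.39

$3,154.39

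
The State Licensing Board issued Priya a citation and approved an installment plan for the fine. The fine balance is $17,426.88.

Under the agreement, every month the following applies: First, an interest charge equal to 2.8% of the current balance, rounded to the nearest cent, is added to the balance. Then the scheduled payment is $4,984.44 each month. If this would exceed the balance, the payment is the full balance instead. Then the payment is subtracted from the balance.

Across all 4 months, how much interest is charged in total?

$1,182.19

Month 1: $17,426.88 +$487.95 interest = $17,914.83; pay $4,984.44 → $12,930.39
Month 2: $12,930.39 +$362.05 interest = $13,292.44; pay $4,984.44 → $8,308.00
Month 3: $8,308.00 +$232.62 interest = $8,540.62; pay $4,984.44 → $3,556.18
Month 4: $3,556.18 +$99.57 interest = $3,655.75; pay $3,655.75 → $0.00
Total interest: $487.95 + $362.05 + $232.62 + $99.57 = $1,182.19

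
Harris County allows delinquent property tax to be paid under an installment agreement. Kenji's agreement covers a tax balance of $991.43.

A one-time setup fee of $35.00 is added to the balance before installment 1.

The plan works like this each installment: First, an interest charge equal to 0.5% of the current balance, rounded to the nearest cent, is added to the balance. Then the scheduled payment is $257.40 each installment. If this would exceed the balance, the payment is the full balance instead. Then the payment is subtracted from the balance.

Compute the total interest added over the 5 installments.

$12.98

# | Opening | Interest | Payment | End bal
1 | $1,026.43 | $5.13 | $257.40 | $774.16
2 | $774.16 | $3.87 | $257.40 | $520.63
3 | $520.63 | $2.60 | $257.40 | $265.83
4 | $265.83 | $1.33 | $257.40 | $9.76
5 | $9.76 | $0.05 | $9.81 | $0.00
Total interest: $5.13 + $3.87 + $2.60 + $1.33 + $0.05 = $12.98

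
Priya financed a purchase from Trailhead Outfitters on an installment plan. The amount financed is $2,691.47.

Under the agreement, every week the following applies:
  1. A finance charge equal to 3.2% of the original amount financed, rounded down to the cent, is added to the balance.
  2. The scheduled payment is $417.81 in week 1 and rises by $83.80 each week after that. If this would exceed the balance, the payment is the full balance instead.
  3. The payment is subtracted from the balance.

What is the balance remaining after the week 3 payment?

Week 1: opening $2,691.47; interest $86.12 → $2,777.59; payment $417.81; balance $2,359.78
Week 2: opening $2,359.78; interest $86.12 → $2,445.90; payment $501.61; balance $1,944.29
Week 3: opening $1,944.29; interest $86.12 → $2,030.41; payment $585.41; balance $1,445.00

$1,445.00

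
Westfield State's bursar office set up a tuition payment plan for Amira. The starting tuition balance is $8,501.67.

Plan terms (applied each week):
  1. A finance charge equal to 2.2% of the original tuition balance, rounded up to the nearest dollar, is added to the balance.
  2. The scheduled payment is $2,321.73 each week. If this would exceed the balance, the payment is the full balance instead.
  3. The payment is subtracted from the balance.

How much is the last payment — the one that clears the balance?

Week 1: $8,501.67 +$188.00 interest = $8,689.67; pay $2,321.73 → $6,367.94
Week 2: $6,367.94 +$188.00 interest = $6,555.94; pay $2,321.73 → $4,234.21
Week 3: $4,234.21 +$188.00 interest = $4,422.21; pay $2,321.73 → $2,100.48
Week 4: $2,100.48 +$188.00 interest = $2,288.48; pay $2,288.48 → $0.00

$2,288.48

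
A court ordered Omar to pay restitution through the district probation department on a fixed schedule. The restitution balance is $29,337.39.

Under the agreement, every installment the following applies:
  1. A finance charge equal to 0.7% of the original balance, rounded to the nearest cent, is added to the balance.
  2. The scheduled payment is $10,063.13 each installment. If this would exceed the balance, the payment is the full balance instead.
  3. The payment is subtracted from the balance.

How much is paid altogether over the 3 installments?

# | Opening | Interest | Payment | End bal
1 | $29,337.39 | $205.36 | $10,063.13 | $19,479.62
2 | $19,479.62 | $205.36 | $10,063.13 | $9,621.85
3 | $9,621.85 | $205.36 | $9,827.21 | $0.00
Total paid: $29,953.47

$29,953.47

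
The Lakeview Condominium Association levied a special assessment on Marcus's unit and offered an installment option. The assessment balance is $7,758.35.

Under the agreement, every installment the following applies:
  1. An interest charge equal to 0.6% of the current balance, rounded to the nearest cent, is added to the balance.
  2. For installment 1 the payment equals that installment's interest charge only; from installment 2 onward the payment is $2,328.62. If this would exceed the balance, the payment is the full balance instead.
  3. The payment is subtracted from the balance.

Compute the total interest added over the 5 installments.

Installment 1: opening $7,758.35; interest $46.55 → $7,804.90; payment $46.55; balance $7,758.35
Installment 2: opening $7,758.35; interest $46.55 → $7,804.90; payment $2,328.62; balance $5,476.28
Installment 3: opening $5,476.28; interest $32.86 → $5,509.14; payment $2,328.62; balance $3,180.52
Installment 4: opening $3,180.52; interest $19.08 → $3,199.60; payment $2,328.62; balance $870.98
Installment 5: opening $870.98; interest $5.23 → $876.21; payment $876.21; balance $0.00
Total interest: $46.55 + $46.55 + $32.86 + $19.08 + $5.23 = $150.27

$150.27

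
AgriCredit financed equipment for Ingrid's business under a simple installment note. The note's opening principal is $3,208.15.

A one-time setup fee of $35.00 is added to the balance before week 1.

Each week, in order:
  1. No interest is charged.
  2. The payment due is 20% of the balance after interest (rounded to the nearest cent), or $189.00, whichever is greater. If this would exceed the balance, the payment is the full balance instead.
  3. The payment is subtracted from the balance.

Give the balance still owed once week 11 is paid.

$0.00

Week 1: opening $3,243.15; payment $648.63; balance $2,594.52
Week 2: opening $2,594.52; payment $518.90; balance $2,075.62
Week 3: opening $2,075.62; payment $415.12; balance $1,660.50
Week 4: opening $1,660.50; payment $332.10; balance $1,328.40
Week 5: opening $1,328.40; payment $265.68; balance $1,062.72
Week 6: opening $1,062.72; payment $212.54; balance $850.18
Week 7: opening $850.18; payment $189.00; balance $661.18
Week 8: opening $661.18; payment $189.00; balance $472.18
Week 9: opening $472.18; payment $189.00; balance $283.18
Week 10: opening $283.18; payment $189.00; balance $94.18
Week 11: opening $94.18; payment $94.18; balance $0.00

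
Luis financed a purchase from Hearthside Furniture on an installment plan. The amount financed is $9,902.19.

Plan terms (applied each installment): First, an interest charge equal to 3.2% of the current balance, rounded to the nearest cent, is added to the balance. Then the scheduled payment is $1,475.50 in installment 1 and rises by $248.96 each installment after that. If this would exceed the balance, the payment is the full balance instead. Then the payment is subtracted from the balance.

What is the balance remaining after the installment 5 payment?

# | Opening | Interest | Payment | End bal
1 | $9,902.19 | $316.87 | $1,475.50 | $8,743.56
2 | $8,743.56 | $279.79 | $1,724.46 | $7,298.89
3 | $7,298.89 | $233.56 | $1,973.42 | $5,559.03
4 | $5,559.03 | $177.89 | $2,222.38 | $3,514.54
5 | $3,514.54 | $112.47 | $2,471.34 | $1,155.67

$1,155.67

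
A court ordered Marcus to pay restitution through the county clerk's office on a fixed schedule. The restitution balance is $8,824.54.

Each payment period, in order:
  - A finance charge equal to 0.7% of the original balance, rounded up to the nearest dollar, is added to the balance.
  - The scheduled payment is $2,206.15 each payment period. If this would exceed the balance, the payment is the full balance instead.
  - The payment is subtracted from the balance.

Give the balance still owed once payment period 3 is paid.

$2,392.09

Payment period 1: $8,824.54 +$62.00 interest = $8,886.54; pay $2,206.15 → $6,680.39
Payment period 2: $6,680.39 +$62.00 interest = $6,742.39; pay $2,206.15 → $4,536.24
Payment period 3: $4,536.24 +$62.00 interest = $4,598.24; pay $2,206.15 → $2,392.09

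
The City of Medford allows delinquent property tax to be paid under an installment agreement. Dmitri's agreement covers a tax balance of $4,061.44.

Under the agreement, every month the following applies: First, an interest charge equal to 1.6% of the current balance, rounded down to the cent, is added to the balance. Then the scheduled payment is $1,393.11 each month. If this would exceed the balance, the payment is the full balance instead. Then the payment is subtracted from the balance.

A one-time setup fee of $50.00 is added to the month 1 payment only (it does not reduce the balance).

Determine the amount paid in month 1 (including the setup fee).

Month 1: opening $4,061.44; interest $64.98 → $4,126.42; payment $1,393.11 (+ $50.00 fee); balance $2,733.31

$1,443.11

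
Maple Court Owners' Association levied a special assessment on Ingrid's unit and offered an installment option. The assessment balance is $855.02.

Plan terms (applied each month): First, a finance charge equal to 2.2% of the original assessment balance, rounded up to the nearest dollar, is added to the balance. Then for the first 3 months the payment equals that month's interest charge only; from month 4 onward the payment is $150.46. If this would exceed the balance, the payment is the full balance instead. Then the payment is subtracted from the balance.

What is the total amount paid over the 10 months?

$1,045.02

Month 1: $855.02 +$19.00 interest = $874.02; pay $19.00 → $855.02
Month 2: $855.02 +$19.00 interest = $874.02; pay $19.00 → $855.02
Month 3: $855.02 +$19.00 interest = $874.02; pay $19.00 → $855.02
Month 4: $855.02 +$19.00 interest = $874.02; pay $150.46 → $723.56
Month 5: $723.56 +$19.00 interest = $742.56; pay $150.46 → $592.10
Month 6: $592.10 +$19.00 interest = $611.10; pay $150.46 → $460.64
Month 7: $460.64 +$19.00 interest = $479.64; pay $150.46 → $329.18
Month 8: $329.18 +$19.00 interest = $348.18; pay $150.46 → $197.72
Month 9: $197.72 +$19.00 interest = $216.72; pay $150.46 → $66.26
Month 10: $66.26 +$19.00 interest = $85.26; pay $85.26 → $0.00
Total paid: $1,045.02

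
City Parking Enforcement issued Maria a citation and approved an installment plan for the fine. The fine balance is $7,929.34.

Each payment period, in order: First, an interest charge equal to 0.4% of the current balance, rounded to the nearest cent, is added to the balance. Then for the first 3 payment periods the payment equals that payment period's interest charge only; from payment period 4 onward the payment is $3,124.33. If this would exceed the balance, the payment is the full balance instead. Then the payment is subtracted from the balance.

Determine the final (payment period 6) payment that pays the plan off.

Payment period 1: opening $7,929.34; interest $31.72 → $7,961.06; payment $31.72; balance $7,929.34
Payment period 2: opening $7,929.34; interest $31.72 → $7,961.06; payment $31.72; balance $7,929.34
Payment period 3: opening $7,929.34; interest $31.72 → $7,961.06; payment $31.72; balance $7,929.34
Payment period 4: opening $7,929.34; interest $31.72 → $7,961.06; payment $3,124.33; balance $4,836.73
Payment period 5: opening $4,836.73; interest $19.35 → $4,856.08; payment $3,124.33; balance $1,731.75
Payment period 6: opening $1,731.75; interest $6.93 → $1,738.68; payment $1,738.68; balance $0.00

$1,738.68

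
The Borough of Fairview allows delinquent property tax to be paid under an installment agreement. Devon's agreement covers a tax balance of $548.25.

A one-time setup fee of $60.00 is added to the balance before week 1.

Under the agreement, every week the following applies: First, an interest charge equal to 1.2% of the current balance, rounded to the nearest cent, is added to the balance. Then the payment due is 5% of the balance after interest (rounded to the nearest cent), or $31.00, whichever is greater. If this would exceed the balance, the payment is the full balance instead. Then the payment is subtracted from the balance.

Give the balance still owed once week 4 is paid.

# | Opening | Interest | Payment | End bal
1 | $608.25 | $7.30 | $31.00 | $584.55
2 | $584.55 | $7.01 | $31.00 | $560.56
3 | $560.56 | $6.73 | $31.00 | $536.29
4 | $536.29 | $6.44 | $31.00 | $511.73

$511.73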